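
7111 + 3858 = 10969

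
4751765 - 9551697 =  - 4799932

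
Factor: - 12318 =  - 2^1*3^1*2053^1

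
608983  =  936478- 327495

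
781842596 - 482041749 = 299800847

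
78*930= 72540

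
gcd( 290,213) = 1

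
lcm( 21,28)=84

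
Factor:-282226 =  - 2^1*7^1*19^1*1061^1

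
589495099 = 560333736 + 29161363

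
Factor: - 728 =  - 2^3*7^1*13^1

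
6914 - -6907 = 13821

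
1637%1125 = 512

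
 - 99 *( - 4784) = 473616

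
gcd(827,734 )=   1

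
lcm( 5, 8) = 40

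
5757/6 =959+1/2= 959.50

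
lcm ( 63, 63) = 63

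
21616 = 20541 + 1075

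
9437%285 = 32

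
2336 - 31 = 2305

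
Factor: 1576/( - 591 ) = - 2^3 * 3^( -1)  =  - 8/3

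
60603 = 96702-36099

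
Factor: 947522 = 2^1*473761^1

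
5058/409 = 5058/409 = 12.37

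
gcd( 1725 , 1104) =69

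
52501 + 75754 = 128255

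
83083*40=3323320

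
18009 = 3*6003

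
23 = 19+4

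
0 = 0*686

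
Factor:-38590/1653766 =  -5^1*17^1 * 227^1*826883^(-1) = - 19295/826883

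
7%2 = 1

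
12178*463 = 5638414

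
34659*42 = 1455678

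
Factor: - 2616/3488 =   -  2^( -2)*3^1= - 3/4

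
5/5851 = 5/5851 = 0.00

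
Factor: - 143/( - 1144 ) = 2^( - 3 ) = 1/8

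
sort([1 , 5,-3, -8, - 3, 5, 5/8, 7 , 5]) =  [ -8, - 3,  -  3, 5/8, 1 , 5, 5, 5, 7 ]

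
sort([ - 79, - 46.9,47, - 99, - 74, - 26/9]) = [ - 99, - 79,  -  74, - 46.9,-26/9,47]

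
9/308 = 9/308=0.03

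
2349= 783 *3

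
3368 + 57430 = 60798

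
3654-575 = 3079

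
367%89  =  11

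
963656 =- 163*( - 5912) 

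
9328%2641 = 1405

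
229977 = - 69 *(-3333)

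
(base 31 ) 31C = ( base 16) b6e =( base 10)2926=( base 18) 90a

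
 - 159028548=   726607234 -885635782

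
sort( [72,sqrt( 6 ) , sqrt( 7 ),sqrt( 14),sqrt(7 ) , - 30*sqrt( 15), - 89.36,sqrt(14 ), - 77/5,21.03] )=[ - 30*sqrt( 15 ), - 89.36, - 77/5,sqrt( 6 ),sqrt( 7 ),sqrt( 7),  sqrt( 14),sqrt( 14) , 21.03,72]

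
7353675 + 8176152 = 15529827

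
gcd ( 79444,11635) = 1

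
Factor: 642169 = 11^1*58379^1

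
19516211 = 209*93379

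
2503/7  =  2503/7  =  357.57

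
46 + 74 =120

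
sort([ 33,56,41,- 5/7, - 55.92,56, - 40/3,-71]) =[  -  71, - 55.92, - 40/3, - 5/7, 33,  41, 56,56 ]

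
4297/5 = 859 + 2/5 = 859.40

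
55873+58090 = 113963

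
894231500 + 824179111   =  1718410611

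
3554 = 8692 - 5138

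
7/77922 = 7/77922=0.00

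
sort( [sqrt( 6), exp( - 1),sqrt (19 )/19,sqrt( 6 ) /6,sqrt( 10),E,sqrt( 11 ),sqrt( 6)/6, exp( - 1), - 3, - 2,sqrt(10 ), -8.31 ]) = [ - 8.31, - 3,  -  2, sqrt( 19 )/19, exp(-1 ), exp( - 1 ),sqrt( 6 ) /6, sqrt( 6 )/6,sqrt( 6 ),E,sqrt( 10),sqrt ( 10 ), sqrt( 11 )]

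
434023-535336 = - 101313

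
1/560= 1/560 = 0.00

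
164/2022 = 82/1011= 0.08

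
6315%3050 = 215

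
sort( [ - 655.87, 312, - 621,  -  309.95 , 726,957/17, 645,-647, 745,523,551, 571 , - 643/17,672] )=[-655.87,  -  647, - 621, - 309.95, -643/17,  957/17,312, 523, 551, 571, 645, 672,  726, 745] 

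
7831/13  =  7831/13 = 602.38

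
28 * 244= 6832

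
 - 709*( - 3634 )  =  2576506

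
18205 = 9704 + 8501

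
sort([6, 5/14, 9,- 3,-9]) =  [-9, - 3,  5/14,6, 9] 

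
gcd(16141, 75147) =1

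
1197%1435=1197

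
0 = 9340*0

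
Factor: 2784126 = 2^1*3^1*464021^1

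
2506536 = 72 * 34813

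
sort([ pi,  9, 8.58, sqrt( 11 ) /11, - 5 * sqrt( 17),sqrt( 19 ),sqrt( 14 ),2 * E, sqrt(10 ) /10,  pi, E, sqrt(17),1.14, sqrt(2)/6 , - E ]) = [ - 5*sqrt( 17 ), - E,sqrt( 2 ) /6, sqrt(11 ) /11,  sqrt(10)/10, 1.14 , E,pi, pi, sqrt (14), sqrt(17 ), sqrt(19 ),2 * E, 8.58, 9 ]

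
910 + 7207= 8117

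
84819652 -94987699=  -  10168047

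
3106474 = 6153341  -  3046867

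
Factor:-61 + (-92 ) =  - 153 = - 3^2 * 17^1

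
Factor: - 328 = - 2^3 * 41^1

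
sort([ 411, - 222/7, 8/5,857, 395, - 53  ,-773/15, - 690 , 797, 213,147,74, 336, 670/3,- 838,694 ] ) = [ - 838, - 690, - 53, - 773/15,-222/7, 8/5,  74, 147,213,670/3, 336,395, 411,694, 797,857 ] 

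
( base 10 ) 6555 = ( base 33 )60l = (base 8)14633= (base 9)8883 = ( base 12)3963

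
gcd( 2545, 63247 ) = 1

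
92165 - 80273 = 11892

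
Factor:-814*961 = -782254=- 2^1  *11^1 * 31^2*37^1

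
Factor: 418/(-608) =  - 11/16 = - 2^(-4)*11^1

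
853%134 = 49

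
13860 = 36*385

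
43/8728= 43/8728 = 0.00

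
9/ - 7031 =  - 9/7031 = - 0.00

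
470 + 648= 1118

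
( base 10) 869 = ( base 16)365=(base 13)51b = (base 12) 605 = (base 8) 1545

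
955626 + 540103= 1495729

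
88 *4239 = 373032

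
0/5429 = 0= 0.00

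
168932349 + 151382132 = 320314481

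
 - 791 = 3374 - 4165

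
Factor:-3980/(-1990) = 2^1 = 2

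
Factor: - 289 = -17^2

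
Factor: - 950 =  - 2^1*5^2 * 19^1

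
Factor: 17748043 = 1021^1*17383^1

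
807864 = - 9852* ( - 82)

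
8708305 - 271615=8436690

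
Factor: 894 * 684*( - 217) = -2^3 * 3^3*7^1*19^1*31^1 * 149^1= -132694632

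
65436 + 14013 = 79449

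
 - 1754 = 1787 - 3541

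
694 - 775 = -81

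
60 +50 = 110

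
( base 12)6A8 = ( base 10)992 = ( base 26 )1C4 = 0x3e0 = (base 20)29c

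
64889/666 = 97 + 287/666 = 97.43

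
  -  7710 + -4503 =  - 12213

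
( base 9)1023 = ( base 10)750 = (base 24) 176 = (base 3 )1000210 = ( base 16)2ee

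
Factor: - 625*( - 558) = 2^1*3^2*5^4 * 31^1 = 348750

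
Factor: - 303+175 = -128 = - 2^7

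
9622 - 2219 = 7403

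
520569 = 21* 24789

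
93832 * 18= 1688976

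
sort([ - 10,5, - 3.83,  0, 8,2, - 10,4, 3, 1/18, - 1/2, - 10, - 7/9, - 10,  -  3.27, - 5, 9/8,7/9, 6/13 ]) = [ - 10,  -  10,-10, - 10 , - 5,- 3.83, - 3.27 , - 7/9, - 1/2,0,1/18, 6/13,7/9,9/8, 2, 3, 4,  5, 8 ] 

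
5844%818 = 118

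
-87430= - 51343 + -36087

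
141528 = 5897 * 24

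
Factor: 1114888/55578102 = 2^2*3^( - 1)*31^(-1)*43^( - 1 )*6949^( - 1 )*139361^1=557444/27789051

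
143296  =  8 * 17912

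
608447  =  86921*7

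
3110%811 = 677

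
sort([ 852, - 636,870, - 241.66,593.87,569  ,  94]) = [ -636 ,-241.66, 94 , 569, 593.87, 852, 870 ] 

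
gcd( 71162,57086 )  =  782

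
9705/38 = 255 + 15/38= 255.39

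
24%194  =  24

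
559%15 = 4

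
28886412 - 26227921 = 2658491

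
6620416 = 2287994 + 4332422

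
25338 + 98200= 123538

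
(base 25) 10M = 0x287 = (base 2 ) 1010000111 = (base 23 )153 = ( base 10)647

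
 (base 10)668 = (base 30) m8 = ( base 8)1234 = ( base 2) 1010011100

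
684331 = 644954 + 39377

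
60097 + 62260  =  122357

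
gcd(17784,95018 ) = 2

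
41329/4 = 41329/4 = 10332.25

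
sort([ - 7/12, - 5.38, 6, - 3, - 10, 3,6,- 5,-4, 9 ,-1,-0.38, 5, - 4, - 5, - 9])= [ - 10, - 9, - 5.38, - 5, - 5,  -  4, - 4,  -  3,- 1, - 7/12, -0.38, 3,5, 6, 6, 9] 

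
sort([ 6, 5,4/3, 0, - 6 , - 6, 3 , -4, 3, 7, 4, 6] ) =[  -  6, - 6, - 4,0, 4/3, 3, 3, 4, 5, 6,  6, 7]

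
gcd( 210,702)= 6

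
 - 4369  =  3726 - 8095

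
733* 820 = 601060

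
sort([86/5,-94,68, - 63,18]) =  [ - 94 , - 63,86/5, 18, 68]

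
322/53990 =161/26995 = 0.01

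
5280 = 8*660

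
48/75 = 16/25=0.64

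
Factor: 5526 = 2^1*3^2 * 307^1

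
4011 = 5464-1453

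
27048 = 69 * 392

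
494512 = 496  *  997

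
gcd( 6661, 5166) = 1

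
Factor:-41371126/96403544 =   -  2^( - 2)*139^1*523^ (- 1 )*23041^ ( - 1)*148817^1 = -  20685563/48201772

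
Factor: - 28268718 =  - 2^1 * 3^1 * 4711453^1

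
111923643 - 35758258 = 76165385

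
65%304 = 65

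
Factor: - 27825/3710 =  - 15/2 =- 2^(  -  1 ) * 3^1*5^1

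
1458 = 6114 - 4656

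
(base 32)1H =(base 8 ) 61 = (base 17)2f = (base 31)1I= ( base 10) 49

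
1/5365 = 1/5365= 0.00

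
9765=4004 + 5761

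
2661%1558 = 1103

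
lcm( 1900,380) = 1900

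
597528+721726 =1319254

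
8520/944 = 9+3/118 = 9.03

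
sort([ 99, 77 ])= [ 77, 99 ]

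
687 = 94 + 593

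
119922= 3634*33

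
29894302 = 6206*4817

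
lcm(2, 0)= 0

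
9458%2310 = 218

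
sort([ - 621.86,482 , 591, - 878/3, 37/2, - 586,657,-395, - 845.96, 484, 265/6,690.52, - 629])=[  -  845.96, - 629, - 621.86 , - 586 , - 395 , - 878/3,  37/2,265/6,482,484, 591,657, 690.52 ] 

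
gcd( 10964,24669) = 2741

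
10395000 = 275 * 37800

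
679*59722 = 40551238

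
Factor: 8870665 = 5^1*29^1*131^1*467^1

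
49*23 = 1127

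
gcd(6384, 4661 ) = 1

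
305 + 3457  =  3762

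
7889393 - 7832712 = 56681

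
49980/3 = 16660  =  16660.00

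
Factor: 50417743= 50417743^1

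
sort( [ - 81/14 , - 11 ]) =[ - 11, - 81/14]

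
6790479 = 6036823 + 753656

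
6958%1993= 979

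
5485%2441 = 603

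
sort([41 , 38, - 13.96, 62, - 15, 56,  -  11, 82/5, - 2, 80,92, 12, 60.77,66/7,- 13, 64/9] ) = [ - 15, - 13.96, - 13,  -  11, - 2, 64/9, 66/7, 12, 82/5,38,41,56, 60.77, 62, 80, 92]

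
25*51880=1297000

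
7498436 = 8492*883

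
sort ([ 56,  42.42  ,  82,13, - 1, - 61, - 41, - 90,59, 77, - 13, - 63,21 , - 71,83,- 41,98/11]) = [ - 90, - 71, - 63, - 61, - 41, - 41, - 13, - 1,98/11, 13, 21, 42.42,56,59,77,82,  83]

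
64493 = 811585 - 747092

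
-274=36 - 310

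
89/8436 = 89/8436 =0.01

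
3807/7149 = 1269/2383 = 0.53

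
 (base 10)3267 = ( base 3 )11111000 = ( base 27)4d0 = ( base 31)3CC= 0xCC3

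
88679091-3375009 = 85304082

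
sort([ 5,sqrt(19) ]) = [sqrt( 19 ),5 ]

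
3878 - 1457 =2421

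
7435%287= 260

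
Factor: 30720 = 2^11*3^1*5^1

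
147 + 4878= 5025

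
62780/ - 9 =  - 62780/9 =- 6975.56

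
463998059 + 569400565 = 1033398624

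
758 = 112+646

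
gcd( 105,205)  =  5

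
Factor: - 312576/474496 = - 2^1 * 3^1*37^1 *337^( - 1)=-222/337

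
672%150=72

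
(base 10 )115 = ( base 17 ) 6d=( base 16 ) 73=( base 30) 3p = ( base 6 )311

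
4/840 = 1/210= 0.00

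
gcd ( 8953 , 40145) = 7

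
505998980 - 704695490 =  - 198696510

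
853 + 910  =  1763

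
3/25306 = 3/25306=0.00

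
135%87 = 48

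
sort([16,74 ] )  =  [16, 74]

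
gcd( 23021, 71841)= 1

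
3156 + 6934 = 10090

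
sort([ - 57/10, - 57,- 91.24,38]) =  [ -91.24,  -  57,-57/10, 38 ] 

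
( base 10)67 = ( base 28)2b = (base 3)2111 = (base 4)1003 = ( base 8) 103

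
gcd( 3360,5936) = 112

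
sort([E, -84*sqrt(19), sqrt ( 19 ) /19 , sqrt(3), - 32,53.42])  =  [ - 84*sqrt( 19 ),-32,sqrt( 19 ) /19,sqrt( 3 ), E,  53.42 ]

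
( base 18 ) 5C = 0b1100110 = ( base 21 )4i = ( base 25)42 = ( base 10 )102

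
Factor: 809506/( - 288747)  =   - 2^1*3^( - 2 )*17^1*29^1*821^1*32083^(  -  1)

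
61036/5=61036/5  =  12207.20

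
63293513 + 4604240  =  67897753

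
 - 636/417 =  - 2 + 66/139 = - 1.53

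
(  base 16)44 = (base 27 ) 2E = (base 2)1000100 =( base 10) 68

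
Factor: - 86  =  -2^1*43^1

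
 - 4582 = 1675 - 6257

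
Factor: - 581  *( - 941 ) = 546721 = 7^1*83^1 * 941^1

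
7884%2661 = 2562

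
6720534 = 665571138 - 658850604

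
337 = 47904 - 47567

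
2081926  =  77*27038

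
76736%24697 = 2645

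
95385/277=344+97/277 = 344.35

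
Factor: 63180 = 2^2 * 3^5*5^1* 13^1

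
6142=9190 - 3048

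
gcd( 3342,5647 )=1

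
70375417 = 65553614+4821803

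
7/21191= 7/21191=0.00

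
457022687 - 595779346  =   - 138756659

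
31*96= 2976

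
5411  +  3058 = 8469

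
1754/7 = 1754/7  =  250.57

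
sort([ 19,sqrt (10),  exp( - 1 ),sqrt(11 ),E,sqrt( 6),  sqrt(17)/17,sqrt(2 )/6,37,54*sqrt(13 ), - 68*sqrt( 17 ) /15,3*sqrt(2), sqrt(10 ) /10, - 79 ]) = [ - 79, - 68 * sqrt(17)/15, sqrt( 2)/6 , sqrt(17 ) /17,  sqrt (10 ) /10,exp( - 1 ), sqrt(6 ),E,sqrt(10), sqrt(11),  3*sqrt( 2 ),  19,  37, 54*sqrt (13) ]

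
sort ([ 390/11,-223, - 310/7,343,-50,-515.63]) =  [ - 515.63, - 223, - 50, - 310/7,390/11, 343]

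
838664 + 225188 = 1063852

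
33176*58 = 1924208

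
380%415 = 380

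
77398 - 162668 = - 85270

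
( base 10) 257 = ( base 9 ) 315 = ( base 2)100000001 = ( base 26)9n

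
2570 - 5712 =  - 3142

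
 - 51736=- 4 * 12934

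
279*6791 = 1894689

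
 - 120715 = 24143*(-5 ) 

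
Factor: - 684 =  - 2^2*3^2*19^1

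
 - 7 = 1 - 8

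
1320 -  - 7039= 8359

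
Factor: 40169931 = 3^1*97^1* 138041^1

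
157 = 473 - 316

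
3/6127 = 3/6127  =  0.00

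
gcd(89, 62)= 1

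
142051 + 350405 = 492456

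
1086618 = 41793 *26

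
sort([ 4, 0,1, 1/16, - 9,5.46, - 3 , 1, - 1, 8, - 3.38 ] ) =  [ - 9, - 3.38, - 3,-1 , 0, 1/16, 1, 1, 4, 5.46, 8] 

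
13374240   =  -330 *( - 40528 )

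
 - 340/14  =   - 25 + 5/7 = - 24.29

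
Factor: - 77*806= - 62062 = - 2^1*7^1 * 11^1*13^1 * 31^1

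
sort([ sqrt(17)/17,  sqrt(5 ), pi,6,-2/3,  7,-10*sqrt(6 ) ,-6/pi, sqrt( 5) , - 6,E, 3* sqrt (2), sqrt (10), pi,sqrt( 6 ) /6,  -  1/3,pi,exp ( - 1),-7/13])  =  [-10*sqrt( 6), - 6,-6/pi, - 2/3,  -  7/13 , - 1/3,sqrt ( 17)/17,exp(-1 ) , sqrt(6 )/6, sqrt(5), sqrt(5), E, pi, pi, pi , sqrt(10),  3*sqrt(2), 6,7] 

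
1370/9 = 1370/9=   152.22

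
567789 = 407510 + 160279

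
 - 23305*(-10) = 233050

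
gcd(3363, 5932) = 1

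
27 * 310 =8370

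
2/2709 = 2/2709 = 0.00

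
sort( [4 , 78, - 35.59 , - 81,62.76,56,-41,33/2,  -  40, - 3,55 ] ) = [  -  81,  -  41,-40,-35.59,- 3,4,33/2,55,56,62.76,78]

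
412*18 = 7416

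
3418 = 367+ 3051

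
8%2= 0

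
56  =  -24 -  -80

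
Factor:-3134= -2^1 * 1567^1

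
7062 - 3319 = 3743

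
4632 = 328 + 4304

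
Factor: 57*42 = 2^1*3^2*7^1*19^1 = 2394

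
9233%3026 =155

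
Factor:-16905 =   -  3^1*5^1* 7^2*23^1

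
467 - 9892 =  - 9425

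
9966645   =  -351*(  -  28395) 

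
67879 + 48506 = 116385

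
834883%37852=2139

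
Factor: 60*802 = 2^3*3^1 * 5^1*401^1 = 48120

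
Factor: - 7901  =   - 7901^1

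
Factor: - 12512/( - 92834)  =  6256/46417  =  2^4*7^( - 1)*17^1*19^(- 1)*23^1*349^( - 1)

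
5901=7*843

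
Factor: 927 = 3^2 * 103^1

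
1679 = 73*23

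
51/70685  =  51/70685 = 0.00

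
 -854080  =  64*(-13345) 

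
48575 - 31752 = 16823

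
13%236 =13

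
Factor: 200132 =2^2*50033^1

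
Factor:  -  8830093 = -43^1*173^1* 1187^1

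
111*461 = 51171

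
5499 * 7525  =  41379975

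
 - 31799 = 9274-41073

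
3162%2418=744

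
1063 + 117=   1180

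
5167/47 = 109 +44/47=109.94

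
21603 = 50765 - 29162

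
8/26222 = 4/13111 = 0.00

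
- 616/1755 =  - 616/1755 = - 0.35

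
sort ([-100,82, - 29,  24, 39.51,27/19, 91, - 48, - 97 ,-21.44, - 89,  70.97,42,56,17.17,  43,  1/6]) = [-100, - 97, - 89,-48,-29, - 21.44,1/6,27/19 , 17.17, 24, 39.51,42,43,  56,70.97,82,  91]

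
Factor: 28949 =28949^1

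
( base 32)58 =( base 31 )5D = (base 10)168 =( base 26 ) 6c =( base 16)a8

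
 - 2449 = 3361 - 5810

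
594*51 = 30294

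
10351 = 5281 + 5070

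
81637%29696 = 22245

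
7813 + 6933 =14746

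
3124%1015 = 79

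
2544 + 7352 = 9896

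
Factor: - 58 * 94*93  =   - 2^2*3^1*29^1 * 31^1 * 47^1 =-507036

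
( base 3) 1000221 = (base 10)754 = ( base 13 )460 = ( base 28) QQ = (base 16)2f2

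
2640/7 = 2640/7 = 377.14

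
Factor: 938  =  2^1*7^1*67^1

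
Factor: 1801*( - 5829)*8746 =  - 2^1 * 3^1*29^1*67^1*1801^1 * 4373^1 = - 91815761634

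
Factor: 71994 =2^1 * 3^1*13^2 * 71^1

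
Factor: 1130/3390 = 3^(-1 )  =  1/3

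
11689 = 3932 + 7757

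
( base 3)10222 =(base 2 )1101011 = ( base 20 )57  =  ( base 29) 3k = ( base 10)107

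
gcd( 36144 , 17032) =8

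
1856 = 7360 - 5504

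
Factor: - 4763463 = - 3^1 * 79^1*101^1*199^1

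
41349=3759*11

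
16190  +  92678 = 108868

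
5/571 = 5/571 = 0.01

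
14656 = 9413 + 5243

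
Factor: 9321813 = 3^2*83^1 *12479^1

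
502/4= 125+1/2 = 125.50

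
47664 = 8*5958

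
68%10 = 8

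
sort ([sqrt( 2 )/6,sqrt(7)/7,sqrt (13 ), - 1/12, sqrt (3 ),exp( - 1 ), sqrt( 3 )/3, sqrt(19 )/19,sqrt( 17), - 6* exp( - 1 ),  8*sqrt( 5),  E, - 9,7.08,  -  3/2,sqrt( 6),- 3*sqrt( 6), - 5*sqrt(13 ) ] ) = [  -  5*sqrt( 13 ),- 9, - 3 * sqrt( 6 ), - 6*exp( - 1 ), - 3/2,-1/12,sqrt( 19)/19, sqrt(2)/6,exp( - 1 ), sqrt( 7)/7,sqrt( 3)/3,sqrt( 3),sqrt( 6 ),E, sqrt(13),sqrt(17 ), 7.08 , 8*sqrt( 5)] 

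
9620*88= 846560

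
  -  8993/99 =  -  8993/99 = -90.84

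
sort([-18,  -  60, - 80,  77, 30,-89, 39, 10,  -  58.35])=[-89,- 80,  -  60,-58.35, - 18, 10, 30,39 , 77] 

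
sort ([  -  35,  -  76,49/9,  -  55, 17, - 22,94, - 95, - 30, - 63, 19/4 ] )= [ - 95, - 76,-63,-55, - 35,- 30, - 22,  19/4, 49/9, 17,  94 ] 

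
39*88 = 3432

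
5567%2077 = 1413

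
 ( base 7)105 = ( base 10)54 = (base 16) 36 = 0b110110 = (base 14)3C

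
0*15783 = 0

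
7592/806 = 292/31 = 9.42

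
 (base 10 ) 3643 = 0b111000111011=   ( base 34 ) 355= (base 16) E3B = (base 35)2y3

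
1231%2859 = 1231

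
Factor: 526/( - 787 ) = - 2^1*263^1*787^( - 1)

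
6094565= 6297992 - 203427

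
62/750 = 31/375 =0.08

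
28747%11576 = 5595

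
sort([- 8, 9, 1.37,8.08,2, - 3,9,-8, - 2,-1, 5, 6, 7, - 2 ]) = [  -  8, - 8,-3, - 2, - 2 ,  -  1,1.37,  2, 5,6,7,8.08 , 9, 9 ]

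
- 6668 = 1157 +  - 7825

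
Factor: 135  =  3^3*5^1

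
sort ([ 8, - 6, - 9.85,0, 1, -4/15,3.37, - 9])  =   [ - 9.85, - 9, - 6, - 4/15,0,1,3.37,8 ] 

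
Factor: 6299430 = 2^1*3^1*5^1*59^1*3559^1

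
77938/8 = 9742 + 1/4 =9742.25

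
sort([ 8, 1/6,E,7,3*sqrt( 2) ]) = [ 1/6,E,3*sqrt( 2 ),7,  8]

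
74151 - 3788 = 70363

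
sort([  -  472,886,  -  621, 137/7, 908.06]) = [ - 621,- 472,137/7, 886, 908.06 ] 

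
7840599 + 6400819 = 14241418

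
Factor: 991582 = 2^1  *  495791^1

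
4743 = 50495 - 45752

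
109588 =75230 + 34358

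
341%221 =120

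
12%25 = 12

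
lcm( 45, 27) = 135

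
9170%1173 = 959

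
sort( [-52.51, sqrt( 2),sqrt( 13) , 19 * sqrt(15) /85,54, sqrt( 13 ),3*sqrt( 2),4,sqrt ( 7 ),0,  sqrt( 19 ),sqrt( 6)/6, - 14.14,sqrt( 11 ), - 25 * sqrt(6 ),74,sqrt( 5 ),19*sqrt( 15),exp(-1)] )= [-25*sqrt(6 ), - 52.51, - 14.14, 0, exp( - 1 ) , sqrt(6)/6,19 * sqrt( 15)/85,  sqrt( 2 ),sqrt ( 5), sqrt( 7 ),sqrt( 11),sqrt( 13),sqrt( 13),4, 3*sqrt( 2),sqrt ( 19 ),54, 19 * sqrt( 15),74] 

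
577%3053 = 577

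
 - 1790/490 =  - 4 + 17/49  =  - 3.65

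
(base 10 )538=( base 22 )12a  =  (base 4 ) 20122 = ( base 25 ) LD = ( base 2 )1000011010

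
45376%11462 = 10990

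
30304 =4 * 7576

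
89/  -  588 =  - 89/588 = -  0.15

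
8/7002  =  4/3501 = 0.00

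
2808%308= 36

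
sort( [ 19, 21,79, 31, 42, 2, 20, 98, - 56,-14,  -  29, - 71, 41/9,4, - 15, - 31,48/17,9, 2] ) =[ - 71, - 56, - 31, - 29, - 15, - 14, 2, 2, 48/17, 4, 41/9, 9,19, 20, 21 , 31, 42, 79,98 ] 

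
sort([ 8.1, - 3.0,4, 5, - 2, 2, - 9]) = [ - 9,- 3.0, - 2,2,4,  5, 8.1] 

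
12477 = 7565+4912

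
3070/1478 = 2 + 57/739  =  2.08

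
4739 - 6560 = -1821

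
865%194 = 89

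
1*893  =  893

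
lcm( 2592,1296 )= 2592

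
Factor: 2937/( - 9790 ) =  - 2^( - 1)*3^1*5^( - 1) = - 3/10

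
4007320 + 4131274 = 8138594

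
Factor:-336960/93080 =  - 648/179 = - 2^3*3^4*179^( - 1 ) 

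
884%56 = 44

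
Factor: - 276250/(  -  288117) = 2^1 *3^(  -  4)*5^4*13^1 * 17^1* 3557^( - 1)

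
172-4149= - 3977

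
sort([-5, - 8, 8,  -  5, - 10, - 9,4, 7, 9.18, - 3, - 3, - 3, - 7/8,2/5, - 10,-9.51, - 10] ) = [ - 10, -10, - 10,-9.51, - 9,  -  8, - 5, - 5 , - 3, - 3, - 3,-7/8,  2/5, 4,7, 8, 9.18]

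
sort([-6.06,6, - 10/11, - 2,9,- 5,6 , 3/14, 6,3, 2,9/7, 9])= [ - 6.06, - 5, - 2,-10/11, 3/14,9/7,2, 3,  6, 6,6,9,9]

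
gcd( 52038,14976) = 18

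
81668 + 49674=131342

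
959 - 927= 32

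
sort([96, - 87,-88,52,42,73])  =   [ - 88, - 87,  42 , 52,  73,96]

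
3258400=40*81460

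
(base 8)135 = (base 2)1011101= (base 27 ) 3C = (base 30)33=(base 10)93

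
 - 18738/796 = -9369/398 =- 23.54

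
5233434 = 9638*543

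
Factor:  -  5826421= - 5826421^1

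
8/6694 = 4/3347  =  0.00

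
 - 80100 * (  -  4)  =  320400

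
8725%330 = 145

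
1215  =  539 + 676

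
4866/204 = 811/34 = 23.85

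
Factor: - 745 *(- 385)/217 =5^2 * 11^1*31^( - 1) * 149^1= 40975/31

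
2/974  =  1/487 = 0.00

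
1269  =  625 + 644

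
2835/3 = 945= 945.00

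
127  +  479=606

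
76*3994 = 303544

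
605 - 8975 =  - 8370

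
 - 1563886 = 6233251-7797137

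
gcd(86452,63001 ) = 1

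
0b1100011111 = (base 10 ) 799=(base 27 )12g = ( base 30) QJ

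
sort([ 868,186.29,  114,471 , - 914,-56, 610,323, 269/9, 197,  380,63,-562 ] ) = [-914, - 562, - 56,269/9, 63,114, 186.29 , 197,323,380,471,  610,  868 ] 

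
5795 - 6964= - 1169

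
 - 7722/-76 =3861/38 =101.61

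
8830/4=4415/2 = 2207.50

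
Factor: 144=2^4 * 3^2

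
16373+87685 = 104058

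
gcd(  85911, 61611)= 3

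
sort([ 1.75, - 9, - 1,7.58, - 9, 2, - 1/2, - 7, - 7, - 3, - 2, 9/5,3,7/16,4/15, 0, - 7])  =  [ - 9,- 9, - 7, - 7, - 7,-3, - 2, - 1, - 1/2,0,4/15,7/16 , 1.75,9/5, 2,3,7.58]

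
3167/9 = 351 + 8/9 = 351.89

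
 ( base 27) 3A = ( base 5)331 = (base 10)91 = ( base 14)67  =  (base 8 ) 133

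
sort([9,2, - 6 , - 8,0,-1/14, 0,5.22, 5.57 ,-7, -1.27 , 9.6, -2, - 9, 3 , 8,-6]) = [ - 9,-8, - 7,-6, - 6, - 2,-1.27,-1/14 , 0 , 0,  2, 3,5.22,5.57 , 8, 9,9.6]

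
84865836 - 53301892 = 31563944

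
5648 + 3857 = 9505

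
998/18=55 + 4/9 =55.44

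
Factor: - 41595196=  - 2^2*313^1*33223^1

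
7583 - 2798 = 4785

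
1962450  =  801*2450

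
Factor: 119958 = 2^1 * 3^1*19993^1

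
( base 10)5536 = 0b1010110100000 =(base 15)1991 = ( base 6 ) 41344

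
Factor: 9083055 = 3^1 * 5^1*103^1*5879^1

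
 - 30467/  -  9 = 30467/9 = 3385.22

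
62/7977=62/7977=0.01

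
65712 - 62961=2751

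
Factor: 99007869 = 3^1*53^1*541^1*1151^1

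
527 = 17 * 31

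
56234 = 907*62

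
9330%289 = 82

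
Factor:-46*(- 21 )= 966=2^1*3^1*7^1*23^1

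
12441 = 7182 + 5259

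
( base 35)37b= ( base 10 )3931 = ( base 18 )c27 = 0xF5B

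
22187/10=2218  +  7/10  =  2218.70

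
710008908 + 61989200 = 771998108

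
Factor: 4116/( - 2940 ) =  - 5^(  -  1 )*7^1 = - 7/5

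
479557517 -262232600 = 217324917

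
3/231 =1/77 = 0.01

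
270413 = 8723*31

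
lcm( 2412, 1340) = 12060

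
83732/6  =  13955 + 1/3 =13955.33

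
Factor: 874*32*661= 18486848 = 2^6*19^1*23^1*661^1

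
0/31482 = 0 = 0.00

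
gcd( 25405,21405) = 5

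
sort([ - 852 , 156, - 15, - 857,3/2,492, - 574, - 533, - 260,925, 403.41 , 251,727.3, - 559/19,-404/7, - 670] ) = [-857, -852 , - 670, - 574,  -  533, - 260, - 404/7, - 559/19, - 15,3/2, 156, 251,403.41, 492,727.3,925]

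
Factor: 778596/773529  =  2^2*7^1*13^1*23^1 * 31^1*401^( - 1 ) * 643^( -1)=259532/257843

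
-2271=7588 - 9859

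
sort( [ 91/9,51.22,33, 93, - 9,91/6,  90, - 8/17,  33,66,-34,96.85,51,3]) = [ -34, - 9,- 8/17,3, 91/9,91/6, 33,33,51, 51.22, 66,90, 93,96.85]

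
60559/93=60559/93=651.17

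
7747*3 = 23241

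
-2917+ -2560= -5477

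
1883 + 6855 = 8738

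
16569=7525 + 9044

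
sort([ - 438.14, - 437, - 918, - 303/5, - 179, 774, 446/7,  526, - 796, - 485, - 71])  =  [ - 918, - 796,  -  485, - 438.14, - 437,  -  179, -71,-303/5, 446/7, 526,774] 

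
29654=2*14827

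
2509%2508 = 1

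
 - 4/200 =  - 1/50 = - 0.02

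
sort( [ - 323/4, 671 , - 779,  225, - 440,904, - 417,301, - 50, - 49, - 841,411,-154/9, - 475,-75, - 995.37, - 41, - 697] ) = [ - 995.37, - 841, - 779,-697, - 475 ,-440, - 417, - 323/4, - 75, - 50, - 49 , - 41, - 154/9,225, 301, 411,671,  904]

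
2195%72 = 35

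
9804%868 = 256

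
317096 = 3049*104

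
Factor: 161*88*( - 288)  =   - 4080384 = -2^8*3^2*7^1 * 11^1*23^1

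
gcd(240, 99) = 3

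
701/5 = 701/5 = 140.20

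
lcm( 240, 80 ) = 240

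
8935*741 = 6620835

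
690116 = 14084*49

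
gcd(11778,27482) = 3926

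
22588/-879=-22588/879=- 25.70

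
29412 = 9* 3268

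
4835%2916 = 1919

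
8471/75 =8471/75 = 112.95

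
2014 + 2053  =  4067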